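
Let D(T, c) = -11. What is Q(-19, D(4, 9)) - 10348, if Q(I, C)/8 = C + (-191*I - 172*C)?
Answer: 33732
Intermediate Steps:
Q(I, C) = -1528*I - 1368*C (Q(I, C) = 8*(C + (-191*I - 172*C)) = 8*(-191*I - 171*C) = -1528*I - 1368*C)
Q(-19, D(4, 9)) - 10348 = (-1528*(-19) - 1368*(-11)) - 10348 = (29032 + 15048) - 10348 = 44080 - 10348 = 33732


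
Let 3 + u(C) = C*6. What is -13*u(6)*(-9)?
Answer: 3861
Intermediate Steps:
u(C) = -3 + 6*C (u(C) = -3 + C*6 = -3 + 6*C)
-13*u(6)*(-9) = -13*(-3 + 6*6)*(-9) = -13*(-3 + 36)*(-9) = -13*33*(-9) = -429*(-9) = 3861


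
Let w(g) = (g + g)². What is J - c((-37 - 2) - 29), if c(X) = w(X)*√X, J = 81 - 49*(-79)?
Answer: 3952 - 36992*I*√17 ≈ 3952.0 - 1.5252e+5*I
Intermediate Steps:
w(g) = 4*g² (w(g) = (2*g)² = 4*g²)
J = 3952 (J = 81 + 3871 = 3952)
c(X) = 4*X^(5/2) (c(X) = (4*X²)*√X = 4*X^(5/2))
J - c((-37 - 2) - 29) = 3952 - 4*((-37 - 2) - 29)^(5/2) = 3952 - 4*(-39 - 29)^(5/2) = 3952 - 4*(-68)^(5/2) = 3952 - 4*9248*I*√17 = 3952 - 36992*I*√17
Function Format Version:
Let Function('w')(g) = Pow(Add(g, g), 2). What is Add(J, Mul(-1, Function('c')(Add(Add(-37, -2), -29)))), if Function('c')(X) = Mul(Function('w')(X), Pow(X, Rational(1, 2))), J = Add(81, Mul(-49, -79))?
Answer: Add(3952, Mul(-36992, I, Pow(17, Rational(1, 2)))) ≈ Add(3952.0, Mul(-1.5252e+5, I))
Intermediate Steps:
Function('w')(g) = Mul(4, Pow(g, 2)) (Function('w')(g) = Pow(Mul(2, g), 2) = Mul(4, Pow(g, 2)))
J = 3952 (J = Add(81, 3871) = 3952)
Function('c')(X) = Mul(4, Pow(X, Rational(5, 2))) (Function('c')(X) = Mul(Mul(4, Pow(X, 2)), Pow(X, Rational(1, 2))) = Mul(4, Pow(X, Rational(5, 2))))
Add(J, Mul(-1, Function('c')(Add(Add(-37, -2), -29)))) = Add(3952, Mul(-1, Mul(4, Pow(Add(Add(-37, -2), -29), Rational(5, 2))))) = Add(3952, Mul(-1, Mul(4, Pow(Add(-39, -29), Rational(5, 2))))) = Add(3952, Mul(-1, Mul(4, Pow(-68, Rational(5, 2))))) = Add(3952, Mul(-1, Mul(4, Mul(9248, I, Pow(17, Rational(1, 2)))))) = Add(3952, Mul(-1, Mul(36992, I, Pow(17, Rational(1, 2))))) = Add(3952, Mul(-36992, I, Pow(17, Rational(1, 2))))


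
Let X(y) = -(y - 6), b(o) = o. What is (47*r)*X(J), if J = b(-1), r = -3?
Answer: -987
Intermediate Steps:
J = -1
X(y) = 6 - y (X(y) = -(-6 + y) = 6 - y)
(47*r)*X(J) = (47*(-3))*(6 - 1*(-1)) = -141*(6 + 1) = -141*7 = -987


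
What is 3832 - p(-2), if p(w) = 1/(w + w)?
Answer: 15329/4 ≈ 3832.3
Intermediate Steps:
p(w) = 1/(2*w)
3832 - p(-2) = 3832 - 1/(2*(-2)) = 3832 - (-1)/(2*2) = 3832 - 1*(-¼) = 3832 + ¼ = 15329/4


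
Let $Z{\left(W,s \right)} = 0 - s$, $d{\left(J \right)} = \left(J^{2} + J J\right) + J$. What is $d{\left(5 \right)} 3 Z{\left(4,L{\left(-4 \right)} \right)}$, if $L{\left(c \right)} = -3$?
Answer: $495$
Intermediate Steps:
$d{\left(J \right)} = J + 2 J^{2}$ ($d{\left(J \right)} = \left(J^{2} + J^{2}\right) + J = 2 J^{2} + J = J + 2 J^{2}$)
$Z{\left(W,s \right)} = - s$
$d{\left(5 \right)} 3 Z{\left(4,L{\left(-4 \right)} \right)} = 5 \left(1 + 2 \cdot 5\right) 3 \left(\left(-1\right) \left(-3\right)\right) = 5 \left(1 + 10\right) 3 \cdot 3 = 5 \cdot 11 \cdot 3 \cdot 3 = 55 \cdot 3 \cdot 3 = 165 \cdot 3 = 495$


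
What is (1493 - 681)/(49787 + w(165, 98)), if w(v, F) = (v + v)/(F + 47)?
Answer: 23548/1443889 ≈ 0.016309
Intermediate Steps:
w(v, F) = 2*v/(47 + F) (w(v, F) = (2*v)/(47 + F) = 2*v/(47 + F))
(1493 - 681)/(49787 + w(165, 98)) = (1493 - 681)/(49787 + 2*165/(47 + 98)) = 812/(49787 + 2*165/145) = 812/(49787 + 2*165*(1/145)) = 812/(49787 + 66/29) = 812/(1443889/29) = 812*(29/1443889) = 23548/1443889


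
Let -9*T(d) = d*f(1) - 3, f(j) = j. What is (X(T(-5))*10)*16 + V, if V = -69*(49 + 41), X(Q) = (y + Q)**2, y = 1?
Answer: -456770/81 ≈ -5639.1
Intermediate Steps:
T(d) = 1/3 - d/9 (T(d) = -(d*1 - 3)/9 = -(d - 3)/9 = -(-3 + d)/9 = 1/3 - d/9)
X(Q) = (1 + Q)**2
V = -6210 (V = -69*90 = -6210)
(X(T(-5))*10)*16 + V = ((1 + (1/3 - 1/9*(-5)))**2*10)*16 - 6210 = ((1 + (1/3 + 5/9))**2*10)*16 - 6210 = ((1 + 8/9)**2*10)*16 - 6210 = ((17/9)**2*10)*16 - 6210 = ((289/81)*10)*16 - 6210 = (2890/81)*16 - 6210 = 46240/81 - 6210 = -456770/81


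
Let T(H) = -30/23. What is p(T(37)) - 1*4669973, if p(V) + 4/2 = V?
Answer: -107409455/23 ≈ -4.6700e+6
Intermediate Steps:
T(H) = -30/23 (T(H) = -30*1/23 = -30/23)
p(V) = -2 + V
p(T(37)) - 1*4669973 = (-2 - 30/23) - 1*4669973 = -76/23 - 4669973 = -107409455/23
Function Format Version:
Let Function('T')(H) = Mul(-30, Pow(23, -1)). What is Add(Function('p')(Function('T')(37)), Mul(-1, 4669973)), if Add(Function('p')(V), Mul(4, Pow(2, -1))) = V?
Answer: Rational(-107409455, 23) ≈ -4.6700e+6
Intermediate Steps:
Function('T')(H) = Rational(-30, 23) (Function('T')(H) = Mul(-30, Rational(1, 23)) = Rational(-30, 23))
Function('p')(V) = Add(-2, V)
Add(Function('p')(Function('T')(37)), Mul(-1, 4669973)) = Add(Add(-2, Rational(-30, 23)), Mul(-1, 4669973)) = Add(Rational(-76, 23), -4669973) = Rational(-107409455, 23)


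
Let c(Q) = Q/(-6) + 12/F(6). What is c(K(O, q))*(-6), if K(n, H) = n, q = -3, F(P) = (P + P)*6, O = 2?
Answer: 1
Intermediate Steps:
F(P) = 12*P (F(P) = (2*P)*6 = 12*P)
c(Q) = ⅙ - Q/6 (c(Q) = Q/(-6) + 12/((12*6)) = Q*(-⅙) + 12/72 = -Q/6 + 12*(1/72) = -Q/6 + ⅙ = ⅙ - Q/6)
c(K(O, q))*(-6) = (⅙ - ⅙*2)*(-6) = (⅙ - ⅓)*(-6) = -⅙*(-6) = 1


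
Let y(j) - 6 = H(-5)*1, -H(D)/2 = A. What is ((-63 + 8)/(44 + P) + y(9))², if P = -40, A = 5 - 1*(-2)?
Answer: 7569/16 ≈ 473.06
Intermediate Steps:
A = 7 (A = 5 + 2 = 7)
H(D) = -14 (H(D) = -2*7 = -14)
y(j) = -8 (y(j) = 6 - 14*1 = 6 - 14 = -8)
((-63 + 8)/(44 + P) + y(9))² = ((-63 + 8)/(44 - 40) - 8)² = (-55/4 - 8)² = (-87/4)² = 7569/16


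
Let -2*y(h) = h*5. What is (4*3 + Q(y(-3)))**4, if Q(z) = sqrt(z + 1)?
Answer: (24 + sqrt(34))**4/16 ≈ 49494.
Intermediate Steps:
y(h) = -5*h/2 (y(h) = -h*5/2 = -5*h/2)
Q(z) = sqrt(1 + z)
(4*3 + Q(y(-3)))**4 = (4*3 + sqrt(1 - 5/2*(-3)))**4 = (12 + sqrt(1 + 15/2))**4 = (12 + sqrt(17/2))**4 = (12 + sqrt(34)/2)**4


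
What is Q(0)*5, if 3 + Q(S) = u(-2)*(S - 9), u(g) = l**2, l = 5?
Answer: -1140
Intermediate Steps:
u(g) = 25 (u(g) = 5**2 = 25)
Q(S) = -228 + 25*S (Q(S) = -3 + 25*(S - 9) = -3 + 25*(-9 + S) = -3 + (-225 + 25*S) = -228 + 25*S)
Q(0)*5 = (-228 + 25*0)*5 = (-228 + 0)*5 = -228*5 = -1140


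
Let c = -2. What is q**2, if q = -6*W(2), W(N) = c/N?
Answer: 36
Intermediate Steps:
W(N) = -2/N
q = 6 (q = -(-12)/2 = -6*(-1) = 6)
q**2 = 6**2 = 36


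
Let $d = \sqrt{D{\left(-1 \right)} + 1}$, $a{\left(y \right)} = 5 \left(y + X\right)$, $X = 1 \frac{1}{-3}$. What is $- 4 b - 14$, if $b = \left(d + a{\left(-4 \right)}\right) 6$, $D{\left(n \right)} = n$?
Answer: $506$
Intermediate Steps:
$X = - \frac{1}{3}$ ($X = 1 \left(- \frac{1}{3}\right) = - \frac{1}{3} \approx -0.33333$)
$a{\left(y \right)} = - \frac{5}{3} + 5 y$ ($a{\left(y \right)} = 5 \left(y - \frac{1}{3}\right) = 5 \left(- \frac{1}{3} + y\right) = - \frac{5}{3} + 5 y$)
$d = 0$ ($d = \sqrt{-1 + 1} = \sqrt{0} = 0$)
$b = -130$ ($b = \left(0 + \left(- \frac{5}{3} + 5 \left(-4\right)\right)\right) 6 = \left(0 - \frac{65}{3}\right) 6 = \left(- \frac{65}{3}\right) 6 = -130$)
$- 4 b - 14 = \left(-4\right) \left(-130\right) - 14 = 520 - 14 = 506$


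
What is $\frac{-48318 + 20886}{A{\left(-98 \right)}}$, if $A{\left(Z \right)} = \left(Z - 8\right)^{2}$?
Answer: $- \frac{6858}{2809} \approx -2.4414$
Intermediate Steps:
$A{\left(Z \right)} = \left(-8 + Z\right)^{2}$
$\frac{-48318 + 20886}{A{\left(-98 \right)}} = \frac{-48318 + 20886}{\left(-8 - 98\right)^{2}} = - \frac{27432}{\left(-106\right)^{2}} = - \frac{27432}{11236} = \left(-27432\right) \frac{1}{11236} = - \frac{6858}{2809}$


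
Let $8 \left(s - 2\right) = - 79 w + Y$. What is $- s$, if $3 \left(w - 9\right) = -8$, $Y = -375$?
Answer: $\frac{1289}{12} \approx 107.42$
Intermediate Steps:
$w = \frac{19}{3}$ ($w = 9 + \frac{1}{3} \left(-8\right) = 9 - \frac{8}{3} = \frac{19}{3} \approx 6.3333$)
$s = - \frac{1289}{12}$ ($s = 2 + \frac{\left(-79\right) \frac{19}{3} - 375}{8} = 2 + \frac{- \frac{1501}{3} - 375}{8} = 2 + \frac{1}{8} \left(- \frac{2626}{3}\right) = 2 - \frac{1313}{12} = - \frac{1289}{12} \approx -107.42$)
$- s = \left(-1\right) \left(- \frac{1289}{12}\right) = \frac{1289}{12}$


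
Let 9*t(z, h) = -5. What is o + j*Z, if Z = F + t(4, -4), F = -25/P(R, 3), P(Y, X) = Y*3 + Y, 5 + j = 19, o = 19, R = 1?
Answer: -1373/18 ≈ -76.278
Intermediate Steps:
j = 14 (j = -5 + 19 = 14)
P(Y, X) = 4*Y (P(Y, X) = 3*Y + Y = 4*Y)
t(z, h) = -5/9 (t(z, h) = (⅑)*(-5) = -5/9)
F = -25/4 (F = -25/(4*1) = -25/4 ≈ -6.2500)
Z = -245/36 (Z = -25/4 - 5/9 = -245/36 ≈ -6.8056)
o + j*Z = 19 + 14*(-245/36) = 19 - 1715/18 = -1373/18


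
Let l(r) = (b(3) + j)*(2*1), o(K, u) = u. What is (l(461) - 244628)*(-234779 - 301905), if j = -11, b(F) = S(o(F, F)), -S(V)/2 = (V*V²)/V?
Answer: 131319061224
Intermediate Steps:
S(V) = -2*V² (S(V) = -2*V*V²/V = -2*V³/V = -2*V²)
b(F) = -2*F²
l(r) = -58 (l(r) = (-2*3² - 11)*(2*1) = (-2*9 - 11)*2 = (-18 - 11)*2 = -29*2 = -58)
(l(461) - 244628)*(-234779 - 301905) = (-58 - 244628)*(-234779 - 301905) = -244686*(-536684) = 131319061224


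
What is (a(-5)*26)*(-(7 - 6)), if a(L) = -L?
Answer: -130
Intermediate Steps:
(a(-5)*26)*(-(7 - 6)) = (-1*(-5)*26)*(-(7 - 6)) = (5*26)*(-1*1) = 130*(-1) = -130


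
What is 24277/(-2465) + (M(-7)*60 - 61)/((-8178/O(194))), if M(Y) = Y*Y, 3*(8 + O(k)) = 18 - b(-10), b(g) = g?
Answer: -10758601/1042695 ≈ -10.318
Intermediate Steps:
O(k) = 4/3 (O(k) = -8 + (18 - 1*(-10))/3 = -8 + (18 + 10)/3 = -8 + (⅓)*28 = -8 + 28/3 = 4/3)
M(Y) = Y²
24277/(-2465) + (M(-7)*60 - 61)/((-8178/O(194))) = 24277/(-2465) + ((-7)²*60 - 61)/((-8178/4/3)) = 24277*(-1/2465) + (49*60 - 61)/((-8178*¾)) = -24277/2465 + (2940 - 61)/(-12267/2) = -24277/2465 + 2879*(-2/12267) = -24277/2465 - 5758/12267 = -10758601/1042695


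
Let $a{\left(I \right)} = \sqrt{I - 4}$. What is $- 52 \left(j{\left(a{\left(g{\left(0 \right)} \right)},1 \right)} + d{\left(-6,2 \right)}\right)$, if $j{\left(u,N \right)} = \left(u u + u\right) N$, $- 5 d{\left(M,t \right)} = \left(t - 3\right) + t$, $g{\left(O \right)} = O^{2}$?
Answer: $\frac{1092}{5} - 104 i \approx 218.4 - 104.0 i$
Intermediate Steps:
$d{\left(M,t \right)} = \frac{3}{5} - \frac{2 t}{5}$ ($d{\left(M,t \right)} = - \frac{\left(t - 3\right) + t}{5} = - \frac{\left(-3 + t\right) + t}{5} = - \frac{-3 + 2 t}{5} = \frac{3}{5} - \frac{2 t}{5}$)
$a{\left(I \right)} = \sqrt{-4 + I}$
$j{\left(u,N \right)} = N \left(u + u^{2}\right)$ ($j{\left(u,N \right)} = \left(u^{2} + u\right) N = \left(u + u^{2}\right) N = N \left(u + u^{2}\right)$)
$- 52 \left(j{\left(a{\left(g{\left(0 \right)} \right)},1 \right)} + d{\left(-6,2 \right)}\right) = - 52 \left(1 \sqrt{-4 + 0^{2}} \left(1 + \sqrt{-4 + 0^{2}}\right) + \left(\frac{3}{5} - \frac{4}{5}\right)\right) = - 52 \left(1 \sqrt{-4 + 0} \left(1 + \sqrt{-4 + 0}\right) + \left(\frac{3}{5} - \frac{4}{5}\right)\right) = - 52 \left(1 \sqrt{-4} \left(1 + \sqrt{-4}\right) - \frac{1}{5}\right) = - 52 \left(1 \cdot 2 i \left(1 + 2 i\right) - \frac{1}{5}\right) = - 52 \left(2 i \left(1 + 2 i\right) - \frac{1}{5}\right) = - 52 \left(- \frac{1}{5} + 2 i \left(1 + 2 i\right)\right) = \frac{52}{5} - 104 i \left(1 + 2 i\right)$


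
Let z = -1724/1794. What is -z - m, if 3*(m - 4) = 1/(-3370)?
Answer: -3062107/1007630 ≈ -3.0389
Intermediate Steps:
m = 40439/10110 (m = 4 + (⅓)/(-3370) = 4 + (⅓)*(-1/3370) = 4 - 1/10110 = 40439/10110 ≈ 3.9999)
z = -862/897 (z = -1724*1/1794 = -862/897 ≈ -0.96098)
-z - m = -1*(-862/897) - 1*40439/10110 = 862/897 - 40439/10110 = -3062107/1007630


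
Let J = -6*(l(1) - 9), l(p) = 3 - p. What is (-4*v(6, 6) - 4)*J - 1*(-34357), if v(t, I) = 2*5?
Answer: 32509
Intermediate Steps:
v(t, I) = 10
J = 42 (J = -6*((3 - 1*1) - 9) = -6*((3 - 1) - 9) = -6*(2 - 9) = -6*(-7) = 42)
(-4*v(6, 6) - 4)*J - 1*(-34357) = (-4*10 - 4)*42 - 1*(-34357) = (-40 - 4)*42 + 34357 = -44*42 + 34357 = -1848 + 34357 = 32509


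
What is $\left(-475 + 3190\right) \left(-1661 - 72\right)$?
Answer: $-4705095$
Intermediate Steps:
$\left(-475 + 3190\right) \left(-1661 - 72\right) = 2715 \left(-1733\right) = -4705095$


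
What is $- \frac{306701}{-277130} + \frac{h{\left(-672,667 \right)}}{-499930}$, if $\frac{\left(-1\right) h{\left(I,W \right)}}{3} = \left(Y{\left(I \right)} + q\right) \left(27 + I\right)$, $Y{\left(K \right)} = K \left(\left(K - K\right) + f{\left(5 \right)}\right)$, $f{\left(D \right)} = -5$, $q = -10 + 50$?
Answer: $- \frac{166990923907}{13854560090} \approx -12.053$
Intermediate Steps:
$q = 40$
$Y{\left(K \right)} = - 5 K$ ($Y{\left(K \right)} = K \left(\left(K - K\right) - 5\right) = K \left(0 - 5\right) = K \left(-5\right) = - 5 K$)
$h{\left(I,W \right)} = - 3 \left(27 + I\right) \left(40 - 5 I\right)$ ($h{\left(I,W \right)} = - 3 \left(- 5 I + 40\right) \left(27 + I\right) = - 3 \left(40 - 5 I\right) \left(27 + I\right) = - 3 \left(27 + I\right) \left(40 - 5 I\right)$)
$- \frac{306701}{-277130} + \frac{h{\left(-672,667 \right)}}{-499930} = - \frac{306701}{-277130} + \frac{-3240 + 15 \left(-672\right)^{2} + 285 \left(-672\right)}{-499930} = \left(-306701\right) \left(- \frac{1}{277130}\right) + \left(-3240 + 15 \cdot 451584 - 191520\right) \left(- \frac{1}{499930}\right) = \frac{306701}{277130} + \left(-3240 + 6773760 - 191520\right) \left(- \frac{1}{499930}\right) = \frac{306701}{277130} + 6579000 \left(- \frac{1}{499930}\right) = \frac{306701}{277130} - \frac{657900}{49993} = - \frac{166990923907}{13854560090}$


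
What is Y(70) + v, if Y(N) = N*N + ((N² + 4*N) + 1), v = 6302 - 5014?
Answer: 11369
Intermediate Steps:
v = 1288
Y(N) = 1 + 2*N² + 4*N (Y(N) = N² + (1 + N² + 4*N) = 1 + 2*N² + 4*N)
Y(70) + v = (1 + 2*70² + 4*70) + 1288 = (1 + 2*4900 + 280) + 1288 = (1 + 9800 + 280) + 1288 = 10081 + 1288 = 11369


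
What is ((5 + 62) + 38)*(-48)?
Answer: -5040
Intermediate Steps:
((5 + 62) + 38)*(-48) = (67 + 38)*(-48) = 105*(-48) = -5040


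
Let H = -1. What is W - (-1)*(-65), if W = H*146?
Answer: -211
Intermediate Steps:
W = -146 (W = -1*146 = -146)
W - (-1)*(-65) = -146 - (-1)*(-65) = -146 - 1*65 = -146 - 65 = -211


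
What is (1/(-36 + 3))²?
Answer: 1/1089 ≈ 0.00091827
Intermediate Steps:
(1/(-36 + 3))² = (1/(-33))² = (-1/33)² = 1/1089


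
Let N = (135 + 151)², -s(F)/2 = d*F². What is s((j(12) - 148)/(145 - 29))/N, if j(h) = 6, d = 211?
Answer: -1063651/137580872 ≈ -0.0077311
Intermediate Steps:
s(F) = -422*F²
N = 81796 (N = 286² = 81796)
s((j(12) - 148)/(145 - 29))/N = -422*(6 - 148)²/(145 - 29)²/81796 = -422*(-142/116)²*(1/81796) = -422*(-142*1/116)²*(1/81796) = -422*(-71/58)²*(1/81796) = -422*5041/3364*(1/81796) = -1063651/1682*1/81796 = -1063651/137580872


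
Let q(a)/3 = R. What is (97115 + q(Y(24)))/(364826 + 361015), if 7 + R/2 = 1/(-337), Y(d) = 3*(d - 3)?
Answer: 1128055/8434773 ≈ 0.13374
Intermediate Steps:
Y(d) = -9 + 3*d (Y(d) = 3*(-3 + d) = -9 + 3*d)
R = -4720/337 (R = -14 + 2/(-337) = -14 + 2*(-1/337) = -14 - 2/337 = -4720/337 ≈ -14.006)
q(a) = -14160/337 (q(a) = 3*(-4720/337) = -14160/337)
(97115 + q(Y(24)))/(364826 + 361015) = (97115 - 14160/337)/(364826 + 361015) = (32713595/337)/725841 = (32713595/337)*(1/725841) = 1128055/8434773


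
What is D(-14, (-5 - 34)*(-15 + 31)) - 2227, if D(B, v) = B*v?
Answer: 6509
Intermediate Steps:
D(-14, (-5 - 34)*(-15 + 31)) - 2227 = -14*(-5 - 34)*(-15 + 31) - 2227 = -(-546)*16 - 2227 = -14*(-624) - 2227 = 8736 - 2227 = 6509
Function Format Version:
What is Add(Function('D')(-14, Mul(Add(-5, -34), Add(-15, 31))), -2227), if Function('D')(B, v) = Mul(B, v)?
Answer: 6509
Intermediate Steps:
Add(Function('D')(-14, Mul(Add(-5, -34), Add(-15, 31))), -2227) = Add(Mul(-14, Mul(Add(-5, -34), Add(-15, 31))), -2227) = Add(Mul(-14, Mul(-39, 16)), -2227) = Add(Mul(-14, -624), -2227) = Add(8736, -2227) = 6509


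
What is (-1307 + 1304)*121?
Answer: -363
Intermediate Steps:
(-1307 + 1304)*121 = -3*121 = -363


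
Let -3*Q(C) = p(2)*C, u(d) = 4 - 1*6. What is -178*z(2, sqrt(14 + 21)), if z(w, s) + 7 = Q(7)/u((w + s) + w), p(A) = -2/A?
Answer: 4361/3 ≈ 1453.7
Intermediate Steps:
u(d) = -2 (u(d) = 4 - 6 = -2)
Q(C) = C/3 (Q(C) = -(-2/2)*C/3 = -(-2*1/2)*C/3 = -(-1)*C/3 = C/3)
z(w, s) = -49/6 (z(w, s) = -7 + ((1/3)*7)/(-2) = -7 + (7/3)*(-1/2) = -7 - 7/6 = -49/6)
-178*z(2, sqrt(14 + 21)) = -178*(-49/6) = 4361/3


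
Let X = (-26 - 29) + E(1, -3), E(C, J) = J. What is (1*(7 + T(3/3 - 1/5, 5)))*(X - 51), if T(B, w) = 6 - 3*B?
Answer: -5777/5 ≈ -1155.4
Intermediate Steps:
X = -58 (X = (-26 - 29) - 3 = -55 - 3 = -58)
(1*(7 + T(3/3 - 1/5, 5)))*(X - 51) = (1*(7 + (6 - 3*(3/3 - 1/5))))*(-58 - 51) = (1*(7 + (6 - 3*(3*(⅓) - 1*⅕))))*(-109) = (1*(7 + (6 - 3*(1 - ⅕))))*(-109) = (1*(7 + (6 - 3*⅘)))*(-109) = (1*(7 + (6 - 12/5)))*(-109) = (1*(7 + 18/5))*(-109) = (1*(53/5))*(-109) = (53/5)*(-109) = -5777/5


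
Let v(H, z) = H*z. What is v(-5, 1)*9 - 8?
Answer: -53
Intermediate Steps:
v(-5, 1)*9 - 8 = -5*1*9 - 8 = -5*9 - 8 = -45 - 8 = -53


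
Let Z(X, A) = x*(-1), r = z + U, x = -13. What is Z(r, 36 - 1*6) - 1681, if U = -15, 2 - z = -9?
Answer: -1668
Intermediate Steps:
z = 11 (z = 2 - 1*(-9) = 2 + 9 = 11)
r = -4 (r = 11 - 15 = -4)
Z(X, A) = 13 (Z(X, A) = -13*(-1) = 13)
Z(r, 36 - 1*6) - 1681 = 13 - 1681 = -1668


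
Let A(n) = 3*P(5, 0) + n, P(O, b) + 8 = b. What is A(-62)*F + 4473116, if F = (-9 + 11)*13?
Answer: 4470880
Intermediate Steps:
F = 26 (F = 2*13 = 26)
P(O, b) = -8 + b
A(n) = -24 + n (A(n) = 3*(-8 + 0) + n = 3*(-8) + n = -24 + n)
A(-62)*F + 4473116 = (-24 - 62)*26 + 4473116 = -86*26 + 4473116 = -2236 + 4473116 = 4470880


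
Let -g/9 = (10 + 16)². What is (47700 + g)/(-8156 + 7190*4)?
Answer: 204/101 ≈ 2.0198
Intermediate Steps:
g = -6084 (g = -9*(10 + 16)² = -9*26² = -9*676 = -6084)
(47700 + g)/(-8156 + 7190*4) = (47700 - 6084)/(-8156 + 7190*4) = 41616/(-8156 + 28760) = 41616/20604 = 41616*(1/20604) = 204/101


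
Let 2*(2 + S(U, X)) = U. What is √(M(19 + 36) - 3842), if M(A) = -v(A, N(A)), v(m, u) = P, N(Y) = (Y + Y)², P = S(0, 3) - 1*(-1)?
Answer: I*√3841 ≈ 61.976*I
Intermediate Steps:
S(U, X) = -2 + U/2
P = -1 (P = (-2 + (½)*0) - 1*(-1) = (-2 + 0) + 1 = -2 + 1 = -1)
N(Y) = 4*Y² (N(Y) = (2*Y)² = 4*Y²)
v(m, u) = -1
M(A) = 1 (M(A) = -1*(-1) = 1)
√(M(19 + 36) - 3842) = √(1 - 3842) = √(-3841) = I*√3841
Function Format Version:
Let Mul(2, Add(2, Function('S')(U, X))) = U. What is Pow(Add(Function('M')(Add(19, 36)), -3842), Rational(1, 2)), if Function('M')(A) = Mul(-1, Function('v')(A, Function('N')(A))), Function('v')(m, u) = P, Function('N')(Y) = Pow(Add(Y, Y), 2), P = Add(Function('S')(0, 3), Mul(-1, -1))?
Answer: Mul(I, Pow(3841, Rational(1, 2))) ≈ Mul(61.976, I)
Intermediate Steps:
Function('S')(U, X) = Add(-2, Mul(Rational(1, 2), U))
P = -1 (P = Add(Add(-2, Mul(Rational(1, 2), 0)), Mul(-1, -1)) = Add(Add(-2, 0), 1) = Add(-2, 1) = -1)
Function('N')(Y) = Mul(4, Pow(Y, 2)) (Function('N')(Y) = Pow(Mul(2, Y), 2) = Mul(4, Pow(Y, 2)))
Function('v')(m, u) = -1
Function('M')(A) = 1 (Function('M')(A) = Mul(-1, -1) = 1)
Pow(Add(Function('M')(Add(19, 36)), -3842), Rational(1, 2)) = Pow(Add(1, -3842), Rational(1, 2)) = Pow(-3841, Rational(1, 2)) = Mul(I, Pow(3841, Rational(1, 2)))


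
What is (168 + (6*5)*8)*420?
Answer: 171360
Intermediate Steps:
(168 + (6*5)*8)*420 = (168 + 30*8)*420 = (168 + 240)*420 = 408*420 = 171360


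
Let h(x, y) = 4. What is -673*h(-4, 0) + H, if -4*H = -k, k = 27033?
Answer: 16265/4 ≈ 4066.3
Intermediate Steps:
H = 27033/4 (H = -(-1)*27033/4 = -¼*(-27033) = 27033/4 ≈ 6758.3)
-673*h(-4, 0) + H = -673*4 + 27033/4 = -2692 + 27033/4 = 16265/4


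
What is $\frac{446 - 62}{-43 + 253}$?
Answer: $\frac{64}{35} \approx 1.8286$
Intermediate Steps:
$\frac{446 - 62}{-43 + 253} = \frac{384}{210} = 384 \cdot \frac{1}{210} = \frac{64}{35}$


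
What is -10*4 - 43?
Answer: -83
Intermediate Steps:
-10*4 - 43 = -2*20 - 43 = -40 - 43 = -83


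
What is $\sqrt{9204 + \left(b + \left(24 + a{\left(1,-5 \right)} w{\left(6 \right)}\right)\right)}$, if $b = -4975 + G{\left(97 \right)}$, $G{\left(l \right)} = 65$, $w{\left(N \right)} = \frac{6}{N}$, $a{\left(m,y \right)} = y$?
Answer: $\sqrt{4313} \approx 65.673$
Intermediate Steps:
$b = -4910$ ($b = -4975 + 65 = -4910$)
$\sqrt{9204 + \left(b + \left(24 + a{\left(1,-5 \right)} w{\left(6 \right)}\right)\right)} = \sqrt{9204 - \left(4886 + 5 \cdot 6 \cdot \frac{1}{6}\right)} = \sqrt{9204 + \left(-4910 + \left(24 - 5\right)\right)} = \sqrt{9204 + \left(-4910 + 19\right)} = \sqrt{9204 - 4891} = \sqrt{4313}$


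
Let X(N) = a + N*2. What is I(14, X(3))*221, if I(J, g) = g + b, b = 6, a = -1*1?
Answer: 2431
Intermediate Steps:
a = -1
X(N) = -1 + 2*N (X(N) = -1 + N*2 = -1 + 2*N)
I(J, g) = 6 + g (I(J, g) = g + 6 = 6 + g)
I(14, X(3))*221 = (6 + (-1 + 2*3))*221 = (6 + (-1 + 6))*221 = (6 + 5)*221 = 11*221 = 2431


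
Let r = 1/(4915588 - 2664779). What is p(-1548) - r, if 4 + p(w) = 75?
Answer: 159807438/2250809 ≈ 71.000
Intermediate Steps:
r = 1/2250809 ≈ 4.4428e-7
p(w) = 71 (p(w) = -4 + 75 = 71)
p(-1548) - r = 71 - 1*1/2250809 = 71 - 1/2250809 = 159807438/2250809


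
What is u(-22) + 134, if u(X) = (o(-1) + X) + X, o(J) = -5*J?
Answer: 95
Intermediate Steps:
u(X) = 5 + 2*X (u(X) = (-5*(-1) + X) + X = (5 + X) + X = 5 + 2*X)
u(-22) + 134 = (5 + 2*(-22)) + 134 = (5 - 44) + 134 = -39 + 134 = 95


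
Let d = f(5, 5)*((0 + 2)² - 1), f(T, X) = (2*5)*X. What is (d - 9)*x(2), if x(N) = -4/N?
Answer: -282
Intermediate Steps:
f(T, X) = 10*X
d = 150 (d = (10*5)*((0 + 2)² - 1) = 50*(2² - 1) = 50*(4 - 1) = 50*3 = 150)
(d - 9)*x(2) = (150 - 9)*(-4/2) = 141*(-4*½) = 141*(-2) = -282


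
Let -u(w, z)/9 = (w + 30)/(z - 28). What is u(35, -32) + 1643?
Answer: 6611/4 ≈ 1652.8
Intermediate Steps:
u(w, z) = -9*(30 + w)/(-28 + z) (u(w, z) = -9*(w + 30)/(z - 28) = -9*(30 + w)/(-28 + z))
u(35, -32) + 1643 = 9*(-30 - 1*35)/(-28 - 32) + 1643 = 9*(-30 - 35)/(-60) + 1643 = 9*(-1/60)*(-65) + 1643 = 39/4 + 1643 = 6611/4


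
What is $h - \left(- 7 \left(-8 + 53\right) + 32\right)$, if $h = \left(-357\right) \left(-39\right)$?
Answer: $14206$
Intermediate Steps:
$h = 13923$
$h - \left(- 7 \left(-8 + 53\right) + 32\right) = 13923 - \left(- 7 \left(-8 + 53\right) + 32\right) = 13923 - \left(\left(-7\right) 45 + 32\right) = 13923 - \left(-315 + 32\right) = 13923 - -283 = 13923 + 283 = 14206$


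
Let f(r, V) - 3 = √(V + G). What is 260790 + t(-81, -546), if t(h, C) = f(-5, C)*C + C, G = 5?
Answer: 258606 - 546*I*√541 ≈ 2.5861e+5 - 12700.0*I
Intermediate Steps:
f(r, V) = 3 + √(5 + V) (f(r, V) = 3 + √(V + 5) = 3 + √(5 + V))
t(h, C) = C + C*(3 + √(5 + C)) (t(h, C) = (3 + √(5 + C))*C + C = C*(3 + √(5 + C)) + C = C + C*(3 + √(5 + C)))
260790 + t(-81, -546) = 260790 - 546*(4 + √(5 - 546)) = 260790 - 546*(4 + √(-541)) = 260790 - 546*(4 + I*√541) = 260790 + (-2184 - 546*I*√541) = 258606 - 546*I*√541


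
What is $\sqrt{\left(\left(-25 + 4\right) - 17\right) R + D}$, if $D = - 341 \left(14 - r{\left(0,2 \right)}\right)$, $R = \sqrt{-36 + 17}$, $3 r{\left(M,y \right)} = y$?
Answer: $\frac{\sqrt{-40920 - 342 i \sqrt{19}}}{3} \approx 1.228 - 67.44 i$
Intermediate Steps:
$r{\left(M,y \right)} = \frac{y}{3}$
$R = i \sqrt{19}$ ($R = \sqrt{-19} = i \sqrt{19} \approx 4.3589 i$)
$D = - \frac{13640}{3}$ ($D = - 341 \left(14 - \frac{1}{3} \cdot 2\right) = - 341 \left(14 - \frac{2}{3}\right) = \left(-341\right) \frac{40}{3} = - \frac{13640}{3} \approx -4546.7$)
$\sqrt{\left(\left(-25 + 4\right) - 17\right) R + D} = \sqrt{\left(\left(-25 + 4\right) - 17\right) i \sqrt{19} - \frac{13640}{3}} = \sqrt{\left(-21 - 17\right) i \sqrt{19} - \frac{13640}{3}} = \sqrt{- 38 i \sqrt{19} - \frac{13640}{3}} = \sqrt{- \frac{13640}{3} - 38 i \sqrt{19}}$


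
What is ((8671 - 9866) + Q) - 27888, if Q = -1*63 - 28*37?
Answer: -30182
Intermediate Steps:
Q = -1099 (Q = -63 - 1036 = -1099)
((8671 - 9866) + Q) - 27888 = ((8671 - 9866) - 1099) - 27888 = (-1195 - 1099) - 27888 = -2294 - 27888 = -30182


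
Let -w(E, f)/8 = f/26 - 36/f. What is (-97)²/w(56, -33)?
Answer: 1345487/204 ≈ 6595.5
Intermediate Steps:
w(E, f) = 288/f - 4*f/13 (w(E, f) = -8*(f/26 - 36/f) = -8*(-36/f + f/26) = 288/f - 4*f/13)
(-97)²/w(56, -33) = (-97)²/(288/(-33) - 4/13*(-33)) = 9409/(288*(-1/33) + 132/13) = 9409/(-96/11 + 132/13) = 9409/(204/143) = 9409*(143/204) = 1345487/204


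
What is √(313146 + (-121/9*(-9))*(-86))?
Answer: 2*√75685 ≈ 550.22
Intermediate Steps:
√(313146 + (-121/9*(-9))*(-86)) = √(313146 + (-11*11/9*(-9))*(-86)) = √(313146 - 121/9*(-9)*(-86)) = √(313146 + 121*(-86)) = √(313146 - 10406) = √302740 = 2*√75685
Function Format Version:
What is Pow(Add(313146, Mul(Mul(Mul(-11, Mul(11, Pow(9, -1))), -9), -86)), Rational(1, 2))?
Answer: Mul(2, Pow(75685, Rational(1, 2))) ≈ 550.22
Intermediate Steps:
Pow(Add(313146, Mul(Mul(Mul(-11, Mul(11, Pow(9, -1))), -9), -86)), Rational(1, 2)) = Pow(Add(313146, Mul(Mul(Mul(-11, Mul(11, Rational(1, 9))), -9), -86)), Rational(1, 2)) = Pow(Add(313146, Mul(Mul(Mul(-11, Rational(11, 9)), -9), -86)), Rational(1, 2)) = Pow(Add(313146, Mul(Mul(Rational(-121, 9), -9), -86)), Rational(1, 2)) = Pow(Add(313146, Mul(121, -86)), Rational(1, 2)) = Pow(Add(313146, -10406), Rational(1, 2)) = Pow(302740, Rational(1, 2)) = Mul(2, Pow(75685, Rational(1, 2)))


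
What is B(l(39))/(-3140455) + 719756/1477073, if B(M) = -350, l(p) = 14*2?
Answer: 452175660906/927736257643 ≈ 0.48740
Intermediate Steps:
l(p) = 28
B(l(39))/(-3140455) + 719756/1477073 = -350/(-3140455) + 719756/1477073 = -350*(-1/3140455) + 719756*(1/1477073) = 70/628091 + 719756/1477073 = 452175660906/927736257643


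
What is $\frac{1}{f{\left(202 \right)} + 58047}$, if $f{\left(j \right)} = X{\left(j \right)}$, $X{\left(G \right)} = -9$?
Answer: $\frac{1}{58038} \approx 1.723 \cdot 10^{-5}$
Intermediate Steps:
$f{\left(j \right)} = -9$
$\frac{1}{f{\left(202 \right)} + 58047} = \frac{1}{-9 + 58047} = \frac{1}{58038}$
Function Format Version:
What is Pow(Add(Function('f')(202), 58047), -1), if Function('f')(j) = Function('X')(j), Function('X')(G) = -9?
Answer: Rational(1, 58038) ≈ 1.7230e-5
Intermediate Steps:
Function('f')(j) = -9
Pow(Add(Function('f')(202), 58047), -1) = Pow(Add(-9, 58047), -1) = Pow(58038, -1) = Rational(1, 58038)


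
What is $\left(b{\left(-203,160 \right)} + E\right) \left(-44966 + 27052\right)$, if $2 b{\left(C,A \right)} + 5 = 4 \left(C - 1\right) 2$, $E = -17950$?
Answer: $336218909$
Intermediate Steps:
$b{\left(C,A \right)} = - \frac{13}{2} + 4 C$ ($b{\left(C,A \right)} = - \frac{5}{2} + \frac{4 \left(C - 1\right) 2}{2} = - \frac{5}{2} + \frac{4 \left(-1 + C\right) 2}{2} = - \frac{5}{2} + \frac{\left(-4 + 4 C\right) 2}{2} = - \frac{5}{2} + \frac{-8 + 8 C}{2} = - \frac{5}{2} + \left(-4 + 4 C\right) = - \frac{13}{2} + 4 C$)
$\left(b{\left(-203,160 \right)} + E\right) \left(-44966 + 27052\right) = \left(\left(- \frac{13}{2} + 4 \left(-203\right)\right) - 17950\right) \left(-44966 + 27052\right) = \left(\left(- \frac{13}{2} - 812\right) - 17950\right) \left(-17914\right) = \left(- \frac{1637}{2} - 17950\right) \left(-17914\right) = \left(- \frac{37537}{2}\right) \left(-17914\right) = 336218909$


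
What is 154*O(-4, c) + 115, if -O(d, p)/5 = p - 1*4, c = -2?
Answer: 4735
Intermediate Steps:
O(d, p) = 20 - 5*p (O(d, p) = -5*(p - 1*4) = -5*(p - 4) = -5*(-4 + p) = 20 - 5*p)
154*O(-4, c) + 115 = 154*(20 - 5*(-2)) + 115 = 154*(20 + 10) + 115 = 154*30 + 115 = 4620 + 115 = 4735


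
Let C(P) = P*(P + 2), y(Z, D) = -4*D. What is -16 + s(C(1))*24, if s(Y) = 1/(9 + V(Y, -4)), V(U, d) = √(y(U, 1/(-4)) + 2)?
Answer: -172/13 - 4*√3/13 ≈ -13.764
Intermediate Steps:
V(U, d) = √3 (V(U, d) = √(-4/(-4) + 2) = √(-4*(-1)/4 + 2) = √(-4*(-¼) + 2) = √(1 + 2) = √3)
C(P) = P*(2 + P)
s(Y) = 1/(9 + √3)
-16 + s(C(1))*24 = -16 + (3/26 - √3/78)*24 = -16 + (36/13 - 4*√3/13) = -172/13 - 4*√3/13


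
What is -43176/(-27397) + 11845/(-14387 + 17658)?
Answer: 465746161/89615587 ≈ 5.1972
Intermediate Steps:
-43176/(-27397) + 11845/(-14387 + 17658) = -43176*(-1/27397) + 11845/3271 = 43176/27397 + 11845*(1/3271) = 43176/27397 + 11845/3271 = 465746161/89615587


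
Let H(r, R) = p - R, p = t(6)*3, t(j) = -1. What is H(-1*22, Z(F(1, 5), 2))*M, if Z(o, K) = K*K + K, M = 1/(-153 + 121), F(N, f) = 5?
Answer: 9/32 ≈ 0.28125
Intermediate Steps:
M = -1/32 (M = 1/(-32) = -1/32 ≈ -0.031250)
Z(o, K) = K + K² (Z(o, K) = K² + K = K + K²)
p = -3 (p = -1*3 = -3)
H(r, R) = -3 - R
H(-1*22, Z(F(1, 5), 2))*M = (-3 - 2*(1 + 2))*(-1/32) = (-3 - 2*3)*(-1/32) = (-3 - 1*6)*(-1/32) = (-3 - 6)*(-1/32) = -9*(-1/32) = 9/32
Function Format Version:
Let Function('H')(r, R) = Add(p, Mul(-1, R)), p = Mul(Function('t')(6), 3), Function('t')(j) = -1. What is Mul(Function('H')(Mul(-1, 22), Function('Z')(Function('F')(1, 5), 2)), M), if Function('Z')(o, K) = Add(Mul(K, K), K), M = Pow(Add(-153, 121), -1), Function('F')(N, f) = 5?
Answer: Rational(9, 32) ≈ 0.28125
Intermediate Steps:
M = Rational(-1, 32) (M = Pow(-32, -1) = Rational(-1, 32) ≈ -0.031250)
Function('Z')(o, K) = Add(K, Pow(K, 2)) (Function('Z')(o, K) = Add(Pow(K, 2), K) = Add(K, Pow(K, 2)))
p = -3 (p = Mul(-1, 3) = -3)
Function('H')(r, R) = Add(-3, Mul(-1, R))
Mul(Function('H')(Mul(-1, 22), Function('Z')(Function('F')(1, 5), 2)), M) = Mul(Add(-3, Mul(-1, Mul(2, Add(1, 2)))), Rational(-1, 32)) = Mul(Add(-3, Mul(-1, Mul(2, 3))), Rational(-1, 32)) = Mul(Add(-3, Mul(-1, 6)), Rational(-1, 32)) = Mul(Add(-3, -6), Rational(-1, 32)) = Mul(-9, Rational(-1, 32)) = Rational(9, 32)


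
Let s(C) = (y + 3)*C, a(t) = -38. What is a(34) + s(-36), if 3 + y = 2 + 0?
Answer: -110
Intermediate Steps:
y = -1 (y = -3 + (2 + 0) = -3 + 2 = -1)
s(C) = 2*C (s(C) = (-1 + 3)*C = 2*C)
a(34) + s(-36) = -38 + 2*(-36) = -38 - 72 = -110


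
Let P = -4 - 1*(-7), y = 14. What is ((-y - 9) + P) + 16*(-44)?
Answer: -724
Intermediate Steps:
P = 3 (P = -4 + 7 = 3)
((-y - 9) + P) + 16*(-44) = ((-1*14 - 9) + 3) + 16*(-44) = ((-14 - 9) + 3) - 704 = (-23 + 3) - 704 = -20 - 704 = -724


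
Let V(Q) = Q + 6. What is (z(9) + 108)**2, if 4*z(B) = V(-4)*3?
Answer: 47961/4 ≈ 11990.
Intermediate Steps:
V(Q) = 6 + Q
z(B) = 3/2 (z(B) = ((6 - 4)*3)/4 = (2*3)/4 = (1/4)*6 = 3/2)
(z(9) + 108)**2 = (3/2 + 108)**2 = (219/2)**2 = 47961/4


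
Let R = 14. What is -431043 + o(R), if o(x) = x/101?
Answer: -43535329/101 ≈ -4.3104e+5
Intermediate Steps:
o(x) = x/101 (o(x) = x*(1/101) = x/101)
-431043 + o(R) = -431043 + (1/101)*14 = -431043 + 14/101 = -43535329/101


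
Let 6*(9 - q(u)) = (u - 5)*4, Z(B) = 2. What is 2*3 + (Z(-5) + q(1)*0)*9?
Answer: 24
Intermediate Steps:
q(u) = 37/3 - 2*u/3 (q(u) = 9 - (u - 5)*4/6 = 9 - (-5 + u)*4/6 = 9 - (-20 + 4*u)/6 = 9 + (10/3 - 2*u/3) = 37/3 - 2*u/3)
2*3 + (Z(-5) + q(1)*0)*9 = 2*3 + (2 + (37/3 - ⅔*1)*0)*9 = 6 + (2 + (37/3 - ⅔)*0)*9 = 6 + (2 + (35/3)*0)*9 = 6 + (2 + 0)*9 = 6 + 2*9 = 6 + 18 = 24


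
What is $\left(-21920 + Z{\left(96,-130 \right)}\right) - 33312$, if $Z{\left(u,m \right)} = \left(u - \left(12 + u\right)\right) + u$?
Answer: $-55148$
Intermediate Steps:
$Z{\left(u,m \right)} = -12 + u$
$\left(-21920 + Z{\left(96,-130 \right)}\right) - 33312 = \left(-21920 + \left(-12 + 96\right)\right) - 33312 = \left(-21920 + 84\right) - 33312 = -21836 - 33312 = -55148$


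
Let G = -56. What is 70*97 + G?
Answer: 6734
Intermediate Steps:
70*97 + G = 70*97 - 56 = 6790 - 56 = 6734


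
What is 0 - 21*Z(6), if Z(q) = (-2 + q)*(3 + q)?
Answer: -756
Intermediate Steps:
0 - 21*Z(6) = 0 - 21*(-6 + 6 + 6²) = 0 - 21*(-6 + 6 + 36) = 0 - 21*36 = 0 - 756 = -756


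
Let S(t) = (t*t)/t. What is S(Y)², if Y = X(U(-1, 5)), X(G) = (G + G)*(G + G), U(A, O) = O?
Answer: 10000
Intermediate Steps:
X(G) = 4*G² (X(G) = (2*G)*(2*G) = 4*G²)
Y = 100 (Y = 4*5² = 4*25 = 100)
S(t) = t (S(t) = t²/t = t)
S(Y)² = 100² = 10000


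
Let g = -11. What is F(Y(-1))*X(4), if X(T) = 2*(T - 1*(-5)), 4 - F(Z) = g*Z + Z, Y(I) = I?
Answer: -108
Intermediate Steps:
F(Z) = 4 + 10*Z (F(Z) = 4 - (-11*Z + Z) = 4 - (-10)*Z = 4 + 10*Z)
X(T) = 10 + 2*T (X(T) = 2*(T + 5) = 2*(5 + T) = 10 + 2*T)
F(Y(-1))*X(4) = (4 + 10*(-1))*(10 + 2*4) = (4 - 10)*(10 + 8) = -6*18 = -108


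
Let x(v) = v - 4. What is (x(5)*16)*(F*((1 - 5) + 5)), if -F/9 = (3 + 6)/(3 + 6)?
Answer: -144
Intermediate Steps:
F = -9 (F = -9*(3 + 6)/(3 + 6) = -81/9 = -9*1 = -9)
x(v) = -4 + v
(x(5)*16)*(F*((1 - 5) + 5)) = ((-4 + 5)*16)*(-9*((1 - 5) + 5)) = (1*16)*(-9*(-4 + 5)) = 16*(-9*1) = 16*(-9) = -144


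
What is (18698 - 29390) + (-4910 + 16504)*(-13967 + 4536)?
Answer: -109353706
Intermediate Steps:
(18698 - 29390) + (-4910 + 16504)*(-13967 + 4536) = -10692 + 11594*(-9431) = -10692 - 109343014 = -109353706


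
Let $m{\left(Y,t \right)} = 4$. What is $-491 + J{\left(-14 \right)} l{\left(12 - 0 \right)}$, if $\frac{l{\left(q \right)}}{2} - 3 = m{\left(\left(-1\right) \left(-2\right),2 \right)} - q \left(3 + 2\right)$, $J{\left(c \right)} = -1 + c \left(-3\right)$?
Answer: $-4837$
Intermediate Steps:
$J{\left(c \right)} = -1 - 3 c$
$l{\left(q \right)} = 14 - 10 q$ ($l{\left(q \right)} = 6 + 2 \left(4 - q \left(3 + 2\right)\right) = 6 + 2 \left(4 - q 5\right) = 6 + 2 \left(4 - 5 q\right) = 6 - \left(-8 + 10 q\right) = 14 - 10 q$)
$-491 + J{\left(-14 \right)} l{\left(12 - 0 \right)} = -491 + \left(-1 - -42\right) \left(14 - 10 \left(12 - 0\right)\right) = -491 + \left(-1 + 42\right) \left(14 - 10 \left(12 + 0\right)\right) = -491 + 41 \left(14 - 120\right) = -491 + 41 \left(-106\right) = -491 - 4346 = -4837$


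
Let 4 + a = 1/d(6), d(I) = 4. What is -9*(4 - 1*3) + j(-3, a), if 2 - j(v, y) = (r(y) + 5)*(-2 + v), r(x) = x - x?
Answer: 18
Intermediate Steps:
a = -15/4 (a = -4 + 1/4 = -4 + ¼ = -15/4 ≈ -3.7500)
r(x) = 0
j(v, y) = 12 - 5*v (j(v, y) = 2 - (0 + 5)*(-2 + v) = 2 - 5*(-2 + v) = 2 - (-10 + 5*v) = 2 + (10 - 5*v) = 12 - 5*v)
-9*(4 - 1*3) + j(-3, a) = -9*(4 - 1*3) + (12 - 5*(-3)) = -9*(4 - 3) + (12 + 15) = -9*1 + 27 = -9 + 27 = 18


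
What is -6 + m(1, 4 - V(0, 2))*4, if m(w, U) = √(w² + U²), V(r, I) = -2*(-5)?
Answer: -6 + 4*√37 ≈ 18.331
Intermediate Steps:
V(r, I) = 10
m(w, U) = √(U² + w²)
-6 + m(1, 4 - V(0, 2))*4 = -6 + √((4 - 1*10)² + 1²)*4 = -6 + √((4 - 10)² + 1)*4 = -6 + √((-6)² + 1)*4 = -6 + √(36 + 1)*4 = -6 + √37*4 = -6 + 4*√37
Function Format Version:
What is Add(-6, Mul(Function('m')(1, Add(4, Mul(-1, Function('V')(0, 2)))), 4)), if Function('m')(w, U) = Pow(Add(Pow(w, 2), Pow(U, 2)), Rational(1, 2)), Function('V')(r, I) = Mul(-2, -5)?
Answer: Add(-6, Mul(4, Pow(37, Rational(1, 2)))) ≈ 18.331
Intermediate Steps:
Function('V')(r, I) = 10
Function('m')(w, U) = Pow(Add(Pow(U, 2), Pow(w, 2)), Rational(1, 2))
Add(-6, Mul(Function('m')(1, Add(4, Mul(-1, Function('V')(0, 2)))), 4)) = Add(-6, Mul(Pow(Add(Pow(Add(4, Mul(-1, 10)), 2), Pow(1, 2)), Rational(1, 2)), 4)) = Add(-6, Mul(Pow(Add(Pow(Add(4, -10), 2), 1), Rational(1, 2)), 4)) = Add(-6, Mul(Pow(Add(Pow(-6, 2), 1), Rational(1, 2)), 4)) = Add(-6, Mul(Pow(Add(36, 1), Rational(1, 2)), 4)) = Add(-6, Mul(Pow(37, Rational(1, 2)), 4)) = Add(-6, Mul(4, Pow(37, Rational(1, 2))))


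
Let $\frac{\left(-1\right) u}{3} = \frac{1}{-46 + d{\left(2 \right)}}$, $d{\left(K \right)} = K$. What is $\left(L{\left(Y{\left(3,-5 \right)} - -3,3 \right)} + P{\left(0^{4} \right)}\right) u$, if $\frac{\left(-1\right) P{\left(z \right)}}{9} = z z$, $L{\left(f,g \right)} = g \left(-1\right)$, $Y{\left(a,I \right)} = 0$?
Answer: $- \frac{9}{44} \approx -0.20455$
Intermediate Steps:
$L{\left(f,g \right)} = - g$
$P{\left(z \right)} = - 9 z^{2}$ ($P{\left(z \right)} = - 9 z z = - 9 z^{2}$)
$u = \frac{3}{44}$ ($u = - \frac{3}{-46 + 2} = - \frac{3}{-44} = \left(-3\right) \left(- \frac{1}{44}\right) = \frac{3}{44} \approx 0.068182$)
$\left(L{\left(Y{\left(3,-5 \right)} - -3,3 \right)} + P{\left(0^{4} \right)}\right) u = \left(\left(-1\right) 3 - 9 \left(0^{4}\right)^{2}\right) \frac{3}{44} = \left(-3 - 9 \cdot 0^{2}\right) \frac{3}{44} = \left(-3 - 0\right) \frac{3}{44} = \left(-3 + 0\right) \frac{3}{44} = \left(-3\right) \frac{3}{44} = - \frac{9}{44}$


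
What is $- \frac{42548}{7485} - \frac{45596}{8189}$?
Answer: $- \frac{689711632}{61294665} \approx -11.252$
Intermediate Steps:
$- \frac{42548}{7485} - \frac{45596}{8189} = - \frac{689711632}{61294665}$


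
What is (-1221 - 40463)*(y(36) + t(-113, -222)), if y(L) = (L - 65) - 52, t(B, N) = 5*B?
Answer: 26927864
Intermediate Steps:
y(L) = -117 + L (y(L) = (-65 + L) - 52 = -117 + L)
(-1221 - 40463)*(y(36) + t(-113, -222)) = (-1221 - 40463)*((-117 + 36) + 5*(-113)) = -41684*(-81 - 565) = -41684*(-646) = 26927864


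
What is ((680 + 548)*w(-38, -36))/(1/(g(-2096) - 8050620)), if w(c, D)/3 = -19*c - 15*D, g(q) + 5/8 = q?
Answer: -37438754554683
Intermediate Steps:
g(q) = -5/8 + q
w(c, D) = -57*c - 45*D (w(c, D) = 3*(-19*c - 15*D) = -57*c - 45*D)
((680 + 548)*w(-38, -36))/(1/(g(-2096) - 8050620)) = ((680 + 548)*(-57*(-38) - 45*(-36)))/(1/((-5/8 - 2096) - 8050620)) = (1228*(2166 + 1620))/(1/(-16773/8 - 8050620)) = (1228*3786)/(1/(-64421733/8)) = 4649208/(-8/64421733) = 4649208*(-64421733/8) = -37438754554683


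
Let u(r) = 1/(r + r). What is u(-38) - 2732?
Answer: -207633/76 ≈ -2732.0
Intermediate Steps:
u(r) = 1/(2*r)
u(-38) - 2732 = (½)/(-38) - 2732 = (½)*(-1/38) - 2732 = -1/76 - 2732 = -207633/76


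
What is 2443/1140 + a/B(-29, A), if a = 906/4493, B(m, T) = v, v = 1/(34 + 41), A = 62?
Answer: 88439399/5122020 ≈ 17.267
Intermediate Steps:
v = 1/75 ≈ 0.013333
B(m, T) = 1/75
a = 906/4493 (a = 906*(1/4493) = 906/4493 ≈ 0.20165)
2443/1140 + a/B(-29, A) = 2443/1140 + 906/(4493*(1/75)) = 2443*(1/1140) + (906/4493)*75 = 2443/1140 + 67950/4493 = 88439399/5122020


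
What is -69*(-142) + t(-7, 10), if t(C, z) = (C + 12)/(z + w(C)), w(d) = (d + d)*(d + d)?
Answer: 2018393/206 ≈ 9798.0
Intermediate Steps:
w(d) = 4*d² (w(d) = (2*d)*(2*d) = 4*d²)
t(C, z) = (12 + C)/(z + 4*C²) (t(C, z) = (C + 12)/(z + 4*C²) = (12 + C)/(z + 4*C²))
-69*(-142) + t(-7, 10) = -69*(-142) + (12 - 7)/(10 + 4*(-7)²) = 9798 + 5/(10 + 4*49) = 9798 + 5/(10 + 196) = 9798 + 5/206 = 2018393/206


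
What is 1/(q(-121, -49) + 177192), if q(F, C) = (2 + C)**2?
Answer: 1/179401 ≈ 5.5741e-6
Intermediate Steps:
1/(q(-121, -49) + 177192) = 1/((2 - 49)**2 + 177192) = 1/((-47)**2 + 177192) = 1/(2209 + 177192) = 1/179401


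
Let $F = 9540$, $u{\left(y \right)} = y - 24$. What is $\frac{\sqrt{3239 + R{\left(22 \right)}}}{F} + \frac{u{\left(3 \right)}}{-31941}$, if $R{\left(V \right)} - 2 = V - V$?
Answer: $\frac{1}{1521} + \frac{\sqrt{3241}}{9540} \approx 0.0066249$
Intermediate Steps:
$R{\left(V \right)} = 2$ ($R{\left(V \right)} = 2 + \left(V - V\right) = 2 + 0 = 2$)
$u{\left(y \right)} = -24 + y$
$\frac{\sqrt{3239 + R{\left(22 \right)}}}{F} + \frac{u{\left(3 \right)}}{-31941} = \frac{\sqrt{3239 + 2}}{9540} + \frac{-24 + 3}{-31941} = \sqrt{3241} \cdot \frac{1}{9540} - - \frac{1}{1521} = \frac{\sqrt{3241}}{9540} + \frac{1}{1521} = \frac{1}{1521} + \frac{\sqrt{3241}}{9540}$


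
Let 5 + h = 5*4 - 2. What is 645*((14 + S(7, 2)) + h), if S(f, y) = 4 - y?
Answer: 18705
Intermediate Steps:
h = 13 (h = -5 + (5*4 - 2) = -5 + (20 - 2) = -5 + 18 = 13)
645*((14 + S(7, 2)) + h) = 645*((14 + (4 - 1*2)) + 13) = 645*((14 + (4 - 2)) + 13) = 645*((14 + 2) + 13) = 645*(16 + 13) = 645*29 = 18705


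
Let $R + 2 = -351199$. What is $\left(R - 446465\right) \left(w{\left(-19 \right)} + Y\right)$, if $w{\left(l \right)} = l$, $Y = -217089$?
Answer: $173179669928$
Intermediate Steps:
$R = -351201$ ($R = -2 - 351199 = -351201$)
$\left(R - 446465\right) \left(w{\left(-19 \right)} + Y\right) = \left(-351201 - 446465\right) \left(-19 - 217089\right) = \left(-797666\right) \left(-217108\right) = 173179669928$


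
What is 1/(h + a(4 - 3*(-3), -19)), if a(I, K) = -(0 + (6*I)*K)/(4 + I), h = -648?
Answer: -17/9534 ≈ -0.0017831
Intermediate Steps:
a(I, K) = -6*I*K/(4 + I) (a(I, K) = -(0 + 6*I*K)/(4 + I) = -6*I*K/(4 + I))
1/(h + a(4 - 3*(-3), -19)) = 1/(-648 - 6*(4 - 3*(-3))*(-19)/(4 + (4 - 3*(-3)))) = 1/(-648 - 6*(4 + 9)*(-19)/(4 + (4 + 9))) = 1/(-648 - 6*13*(-19)/(4 + 13)) = 1/(-648 - 6*13*(-19)/17) = 1/(-648 - 6*13*(-19)*1/17) = 1/(-648 + 1482/17) = 1/(-9534/17) = -17/9534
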